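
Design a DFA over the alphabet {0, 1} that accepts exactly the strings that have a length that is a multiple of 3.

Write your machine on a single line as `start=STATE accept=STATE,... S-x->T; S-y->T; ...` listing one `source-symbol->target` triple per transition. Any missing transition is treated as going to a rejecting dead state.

start=S0; accept=S0; S0-0->S1; S0-1->S1; S1-0->S2; S1-1->S2; S2-0->S0; S2-1->S0

Only the length mod 3 matters, so use a 3-cycle: from any state, every input symbol moves to the next state, wrapping S2 back to S0. Mark S0 accepting.
        0   1  
>* S0   S1  S1 
   S1   S2  S2 
   S2   S0  S0 
(> = start, * = accepting)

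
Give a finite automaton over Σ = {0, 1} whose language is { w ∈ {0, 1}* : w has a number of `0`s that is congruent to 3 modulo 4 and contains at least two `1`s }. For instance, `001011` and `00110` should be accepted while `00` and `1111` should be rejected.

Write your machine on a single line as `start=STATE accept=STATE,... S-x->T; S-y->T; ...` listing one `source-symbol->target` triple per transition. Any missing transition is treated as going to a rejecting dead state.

start=A; accept=N,P; A-0->B; A-1->C; B-0->D; B-1->E; C-0->E; C-1->F; D-0->G; D-1->H; E-0->H; E-1->I; F-0->I; F-1->J; G-0->A; G-1->K; H-0->K; H-1->L; I-0->L; I-1->M; J-0->M; J-1->J; K-0->C; K-1->N; L-0->N; L-1->O; M-0->O; M-1->M; N-0->F; N-1->P; O-0->P; O-1->O; P-0->J; P-1->P

Build one automaton per condition and run them in lockstep. One (4 states) tracks the count of `0`s modulo 4; the other (4 states) tracks the count of `1`s, saturating at 3. Each combined state is a pair, one component from each; accept when both components accept.
       0  1 
>  A   B  C 
   B   D  E 
   C   E  F 
   D   G  H 
   E   H  I 
   F   I  J 
   G   A  K 
   H   K  L 
   I   L  M 
   J   M  J 
   K   C  N 
   L   N  O 
   M   O  M 
 * N   F  P 
   O   P  O 
 * P   J  P 
(> = start, * = accepting)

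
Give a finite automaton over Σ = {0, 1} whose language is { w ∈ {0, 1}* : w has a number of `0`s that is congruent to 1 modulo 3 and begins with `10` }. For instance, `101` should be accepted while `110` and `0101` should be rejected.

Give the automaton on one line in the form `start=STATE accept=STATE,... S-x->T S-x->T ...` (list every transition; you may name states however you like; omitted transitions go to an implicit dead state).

start=q0 accept=q3 q0-0->q1 q0-1->q2 q1-0->q1 q1-1->q1 q2-0->q3 q2-1->q1 q3-0->q4 q3-1->q3 q4-0->q5 q4-1->q4 q5-0->q3 q5-1->q5

Build one automaton per condition and run them in lockstep. The first has 3 states tracking the count of `0`s modulo 3; the second has 4 states tracking whether the input so far still matches the prefix `10`. A product state is a pair (one from each), accepting exactly when both do. Minimizing collapses redundant product states.
A 6-state machine:
        0   1  
>  q0   q1  q2 
   q1   q1  q1 
   q2   q3  q1 
 * q3   q4  q3 
   q4   q5  q4 
   q5   q3  q5 
(> = start, * = accepting)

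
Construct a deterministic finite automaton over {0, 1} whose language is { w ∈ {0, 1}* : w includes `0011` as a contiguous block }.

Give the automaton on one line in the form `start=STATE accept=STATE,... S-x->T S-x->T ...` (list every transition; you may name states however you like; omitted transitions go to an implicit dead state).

States A..D record the length of the longest prefix of `0011` that matches the current input suffix. Reaching E means `0011` has been seen, and we stay there forever. Accept from E.
5 states suffice.
       0  1 
>  A   B  A 
   B   C  A 
   C   C  D 
   D   B  E 
 * E   E  E 
(> = start, * = accepting)

start=A accept=E A-0->B A-1->A B-0->C B-1->A C-0->C C-1->D D-0->B D-1->E E-0->E E-1->E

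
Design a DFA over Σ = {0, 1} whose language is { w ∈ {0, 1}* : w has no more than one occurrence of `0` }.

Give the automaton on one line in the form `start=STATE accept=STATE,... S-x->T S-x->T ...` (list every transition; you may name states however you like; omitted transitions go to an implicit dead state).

start=q0 accept=q0,q1 q0-0->q1 q0-1->q0 q1-0->q2 q1-1->q1 q2-0->q2 q2-1->q2

Only the number of `0`s matters, and only up to 2. Make a chain q0 → q1 → q2 advanced by each `0` (with q2 absorbing); every other symbol self-loops. The accepting set is {q0, q1}.
With 3 states:
        0   1  
>* q0   q1  q0 
 * q1   q2  q1 
   q2   q2  q2 
(> = start, * = accepting)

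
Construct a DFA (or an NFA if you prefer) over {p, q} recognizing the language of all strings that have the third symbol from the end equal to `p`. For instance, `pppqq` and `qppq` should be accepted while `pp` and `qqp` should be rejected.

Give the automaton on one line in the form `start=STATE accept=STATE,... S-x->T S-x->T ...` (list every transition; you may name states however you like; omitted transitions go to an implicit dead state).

Because acceptance depends on a position counted from the end, the machine has to buffer the most recent 3 symbols. Make each state the string of the last up-to-3 symbols read; on input `x` shift the window left and append `x`. Accept when the buffered window has length 3 and begins with `p`.
With 15 states:
          p    q  
>  s0     s1   s2 
   s1     s3   s4 
   s2     s5   s6 
   s3     s7   s8 
   s4     s9  s10 
   s5    s11  s12 
   s6    s13  s14 
 * s7     s7   s8 
 * s8     s9  s10 
 * s9    s11  s12 
 * s10   s13  s14 
   s11    s7   s8 
   s12    s9  s10 
   s13   s11  s12 
   s14   s13  s14 
(> = start, * = accepting)

start=s0 accept=s7,s8,s9,s10 s0-p->s1 s0-q->s2 s1-p->s3 s1-q->s4 s2-p->s5 s2-q->s6 s3-p->s7 s3-q->s8 s4-p->s9 s4-q->s10 s5-p->s11 s5-q->s12 s6-p->s13 s6-q->s14 s7-p->s7 s7-q->s8 s8-p->s9 s8-q->s10 s9-p->s11 s9-q->s12 s10-p->s13 s10-q->s14 s11-p->s7 s11-q->s8 s12-p->s9 s12-q->s10 s13-p->s11 s13-q->s12 s14-p->s13 s14-q->s14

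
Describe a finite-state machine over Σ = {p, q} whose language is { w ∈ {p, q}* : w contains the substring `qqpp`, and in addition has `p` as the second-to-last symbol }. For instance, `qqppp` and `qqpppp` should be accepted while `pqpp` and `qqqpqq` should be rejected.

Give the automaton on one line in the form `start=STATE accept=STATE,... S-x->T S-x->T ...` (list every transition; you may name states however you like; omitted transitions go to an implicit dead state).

start=S0 accept=S4,S5 S0-p->S0 S0-q->S1 S1-p->S0 S1-q->S2 S2-p->S3 S2-q->S2 S3-p->S4 S3-q->S1 S4-p->S4 S4-q->S5 S5-p->S6 S5-q->S7 S6-p->S4 S6-q->S5 S7-p->S6 S7-q->S7

Handle the two conditions separately and then intersect. The first has 5 states tracking whether and how much of `qqpp` has been seen; the second has 7 states tracking the last 2 symbols read. A product state is a pair (one from each), accepting exactly when both do. Minimizing collapses redundant product states.
With 8 states:
        p   q  
>  S0   S0  S1 
   S1   S0  S2 
   S2   S3  S2 
   S3   S4  S1 
 * S4   S4  S5 
 * S5   S6  S7 
   S6   S4  S5 
   S7   S6  S7 
(> = start, * = accepting)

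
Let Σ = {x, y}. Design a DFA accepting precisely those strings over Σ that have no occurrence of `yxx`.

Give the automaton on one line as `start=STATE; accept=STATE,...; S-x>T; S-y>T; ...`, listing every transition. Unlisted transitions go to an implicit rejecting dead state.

start=A; accept=A,B,C; A-x>A; A-y>B; B-x>C; B-y>B; C-x>D; C-y>B; D-x>D; D-y>D

Track partial matches of the forbidden pattern `yxx`. State D is a dead state reached once `yxx` has occurred; every other state accepts. A means no part of `yxx` is currently matched.
With 4 states:
       x  y 
>* A   A  B 
 * B   C  B 
 * C   D  B 
   D   D  D 
(> = start, * = accepting)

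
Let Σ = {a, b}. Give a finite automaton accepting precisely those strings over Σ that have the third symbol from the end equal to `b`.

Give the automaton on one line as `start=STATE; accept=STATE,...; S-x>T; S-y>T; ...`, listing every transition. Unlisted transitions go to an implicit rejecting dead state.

Because acceptance depends on a position counted from the end, the machine has to buffer the most recent 3 symbols. Make each state the string of the last up-to-3 symbols read; on input `x` shift the window left and append `x`. Accept when the buffered window has length 3 and begins with `b`.
A 15-state machine:
          a    b  
>  q0     q1   q2 
   q1     q3   q4 
   q2     q5   q6 
   q3     q7   q8 
   q4     q9  q10 
   q5    q11  q12 
   q6    q13  q14 
   q7     q7   q8 
   q8     q9  q10 
   q9    q11  q12 
   q10   q13  q14 
 * q11    q7   q8 
 * q12    q9  q10 
 * q13   q11  q12 
 * q14   q13  q14 
(> = start, * = accepting)

start=q0; accept=q11,q12,q13,q14; q0-a>q1; q0-b>q2; q1-a>q3; q1-b>q4; q2-a>q5; q2-b>q6; q3-a>q7; q3-b>q8; q4-a>q9; q4-b>q10; q5-a>q11; q5-b>q12; q6-a>q13; q6-b>q14; q7-a>q7; q7-b>q8; q8-a>q9; q8-b>q10; q9-a>q11; q9-b>q12; q10-a>q13; q10-b>q14; q11-a>q7; q11-b>q8; q12-a>q9; q12-b>q10; q13-a>q11; q13-b>q12; q14-a>q13; q14-b>q14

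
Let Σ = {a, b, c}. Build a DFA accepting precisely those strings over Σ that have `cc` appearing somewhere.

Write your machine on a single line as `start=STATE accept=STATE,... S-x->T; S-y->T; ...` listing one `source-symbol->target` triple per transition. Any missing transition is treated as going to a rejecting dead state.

States S0..S1 record the length of the longest prefix of `cc` that matches the current input suffix. Reaching S2 means `cc` has been seen, and we stay there forever. Accept from S2.
3 states suffice.
        a   b   c  
>  S0   S0  S0  S1 
   S1   S0  S0  S2 
 * S2   S2  S2  S2 
(> = start, * = accepting)

start=S0; accept=S2; S0-a->S0; S0-b->S0; S0-c->S1; S1-a->S0; S1-b->S0; S1-c->S2; S2-a->S2; S2-b->S2; S2-c->S2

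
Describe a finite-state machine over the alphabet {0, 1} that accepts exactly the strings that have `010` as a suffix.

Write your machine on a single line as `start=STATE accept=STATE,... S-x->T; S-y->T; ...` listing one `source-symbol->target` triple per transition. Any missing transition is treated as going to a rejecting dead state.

Let each state record the length of the longest suffix of the input read so far that is also a prefix of `010`. s1 means the last symbol is `0`; s2 means the last 2 symbols are `01`; s3 means the last 3 symbols are `010`. Accept only at s3, where the string currently ends in `010`.
        0   1  
>  s0   s1  s0 
   s1   s1  s2 
   s2   s3  s0 
 * s3   s1  s2 
(> = start, * = accepting)

start=s0; accept=s3; s0-0->s1; s0-1->s0; s1-0->s1; s1-1->s2; s2-0->s3; s2-1->s0; s3-0->s1; s3-1->s2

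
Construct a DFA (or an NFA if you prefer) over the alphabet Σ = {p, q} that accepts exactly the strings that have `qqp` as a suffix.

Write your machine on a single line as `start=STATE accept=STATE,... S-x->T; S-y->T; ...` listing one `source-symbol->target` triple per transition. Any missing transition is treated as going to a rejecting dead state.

start=s0; accept=s3; s0-p->s0; s0-q->s1; s1-p->s0; s1-q->s2; s2-p->s3; s2-q->s2; s3-p->s0; s3-q->s1

Let each state record the length of the longest suffix of the input read so far that is also a prefix of `qqp`. s1 means the last symbol is `q`; s2 means the last 2 symbols are `qq`; s3 means the last 3 symbols are `qqp`. Accept only at s3, where the string currently ends in `qqp`.
With 4 states:
        p   q  
>  s0   s0  s1 
   s1   s0  s2 
   s2   s3  s2 
 * s3   s0  s1 
(> = start, * = accepting)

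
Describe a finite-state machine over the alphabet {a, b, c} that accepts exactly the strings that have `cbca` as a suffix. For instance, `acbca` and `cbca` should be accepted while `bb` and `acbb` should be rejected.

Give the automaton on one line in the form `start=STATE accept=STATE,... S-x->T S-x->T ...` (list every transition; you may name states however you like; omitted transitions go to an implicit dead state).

Remember how much of `cbca` the current input suffix matches. State S0 means no match yet; S1 means the last symbol is `c`; S2 means the last 2 symbols are `cb`; S3 means the last 3 symbols are `cbc`; S4 means the last 4 symbols are `cbca`. Only S4 accepts. On a mismatch, fall back to the longest proper suffix that is still a prefix of `cbca`.
        a   b   c  
>  S0   S0  S0  S1 
   S1   S0  S2  S1 
   S2   S0  S0  S3 
   S3   S4  S2  S1 
 * S4   S0  S0  S1 
(> = start, * = accepting)

start=S0 accept=S4 S0-a->S0 S0-b->S0 S0-c->S1 S1-a->S0 S1-b->S2 S1-c->S1 S2-a->S0 S2-b->S0 S2-c->S3 S3-a->S4 S3-b->S2 S3-c->S1 S4-a->S0 S4-b->S0 S4-c->S1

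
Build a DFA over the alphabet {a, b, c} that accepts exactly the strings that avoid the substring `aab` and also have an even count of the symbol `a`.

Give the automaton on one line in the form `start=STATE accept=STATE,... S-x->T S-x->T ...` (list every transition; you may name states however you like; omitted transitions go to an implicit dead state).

start=q0 accept=q0,q2,q6 q0-a->q1 q0-b->q0 q0-c->q0 q1-a->q2 q1-b->q3 q1-c->q3 q2-a->q4 q2-b->q5 q2-c->q0 q3-a->q6 q3-b->q3 q3-c->q3 q4-a->q2 q4-b->q5 q4-c->q3 q5-a->q5 q5-b->q5 q5-c->q5 q6-a->q4 q6-b->q0 q6-c->q0

Run two small machines in parallel and take their product. One (4 states) tracks partial matches of the forbidden pattern `aab`; the other (2 states) tracks the count of `a`s modulo 2. Each combined state is a pair, one component from each; accept when both components accept. Equivalent product states are then merged.
7 states suffice.
        a   b   c  
>* q0   q1  q0  q0 
   q1   q2  q3  q3 
 * q2   q4  q5  q0 
   q3   q6  q3  q3 
   q4   q2  q5  q3 
   q5   q5  q5  q5 
 * q6   q4  q0  q0 
(> = start, * = accepting)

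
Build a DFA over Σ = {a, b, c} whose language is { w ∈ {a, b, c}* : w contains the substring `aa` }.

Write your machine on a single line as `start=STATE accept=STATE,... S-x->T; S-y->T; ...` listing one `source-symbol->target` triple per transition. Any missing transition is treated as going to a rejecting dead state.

States q0..q1 record the length of the longest prefix of `aa` that matches the current input suffix. Reaching q2 means `aa` has been seen, and we stay there forever. Accept from q2.
        a   b   c  
>  q0   q1  q0  q0 
   q1   q2  q0  q0 
 * q2   q2  q2  q2 
(> = start, * = accepting)

start=q0; accept=q2; q0-a->q1; q0-b->q0; q0-c->q0; q1-a->q2; q1-b->q0; q1-c->q0; q2-a->q2; q2-b->q2; q2-c->q2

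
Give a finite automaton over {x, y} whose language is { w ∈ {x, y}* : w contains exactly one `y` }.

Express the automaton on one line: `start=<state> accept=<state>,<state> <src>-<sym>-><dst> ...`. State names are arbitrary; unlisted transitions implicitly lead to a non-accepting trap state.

Only the number of `y`s matters, and only up to 2. Make a chain q0 → q1 → q2 advanced by each `y` (with q2 absorbing); every other symbol self-loops. The accepting set is {q1}.
        x   y  
>  q0   q0  q1 
 * q1   q1  q2 
   q2   q2  q2 
(> = start, * = accepting)

start=q0 accept=q1 q0-x->q0 q0-y->q1 q1-x->q1 q1-y->q2 q2-x->q2 q2-y->q2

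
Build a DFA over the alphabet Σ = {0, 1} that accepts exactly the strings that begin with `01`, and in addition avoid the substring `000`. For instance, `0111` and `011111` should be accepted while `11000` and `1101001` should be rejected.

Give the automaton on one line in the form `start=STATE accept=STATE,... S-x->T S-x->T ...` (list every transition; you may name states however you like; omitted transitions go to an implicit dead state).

Handle the two conditions separately and then intersect. One (4 states) tracks whether the input so far still matches the prefix `01`; the other (4 states) tracks partial matches of the forbidden pattern `000`. Each combined state is a pair, one component from each; accept when both components accept. Equivalent product states are then merged.
6 states suffice.
       0  1 
>  A   B  C 
   B   C  D 
   C   C  C 
 * D   E  D 
 * E   F  D 
 * F   C  D 
(> = start, * = accepting)

start=A accept=D,E,F A-0->B A-1->C B-0->C B-1->D C-0->C C-1->C D-0->E D-1->D E-0->F E-1->D F-0->C F-1->D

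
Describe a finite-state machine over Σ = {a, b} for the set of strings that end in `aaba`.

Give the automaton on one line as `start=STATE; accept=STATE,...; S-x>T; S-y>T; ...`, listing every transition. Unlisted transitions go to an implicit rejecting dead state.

Remember how much of `aaba` the current input suffix matches. State S0 means no match yet; S1 means the last symbol is `a`; S2 means the last 2 symbols are `aa`; S3 means the last 3 symbols are `aab`; S4 means the last 4 symbols are `aaba`. Only S4 accepts. On a mismatch, fall back to the longest proper suffix that is still a prefix of `aaba`.
A 5-state machine:
        a   b  
>  S0   S1  S0 
   S1   S2  S0 
   S2   S2  S3 
   S3   S4  S0 
 * S4   S2  S0 
(> = start, * = accepting)

start=S0; accept=S4; S0-a>S1; S0-b>S0; S1-a>S2; S1-b>S0; S2-a>S2; S2-b>S3; S3-a>S4; S3-b>S0; S4-a>S2; S4-b>S0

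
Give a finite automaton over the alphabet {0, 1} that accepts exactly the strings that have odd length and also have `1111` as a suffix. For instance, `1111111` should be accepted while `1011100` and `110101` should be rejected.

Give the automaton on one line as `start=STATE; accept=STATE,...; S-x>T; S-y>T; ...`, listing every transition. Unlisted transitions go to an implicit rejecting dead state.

Handle the two conditions separately and then intersect. The first has 2 states tracking the input length modulo 2; the second has 5 states tracking how much of the suffix `1111` has currently been matched. A product state is a pair (one from each), accepting exactly when both do.
With 10 states:
        0   1  
>  q0   q1  q2 
   q1   q0  q3 
   q2   q0  q4 
   q3   q1  q5 
   q4   q1  q6 
   q5   q0  q7 
   q6   q0  q8 
   q7   q1  q9 
   q8   q1  q9 
 * q9   q0  q8 
(> = start, * = accepting)

start=q0; accept=q9; q0-0>q1; q0-1>q2; q1-0>q0; q1-1>q3; q2-0>q0; q2-1>q4; q3-0>q1; q3-1>q5; q4-0>q1; q4-1>q6; q5-0>q0; q5-1>q7; q6-0>q0; q6-1>q8; q7-0>q1; q7-1>q9; q8-0>q1; q8-1>q9; q9-0>q0; q9-1>q8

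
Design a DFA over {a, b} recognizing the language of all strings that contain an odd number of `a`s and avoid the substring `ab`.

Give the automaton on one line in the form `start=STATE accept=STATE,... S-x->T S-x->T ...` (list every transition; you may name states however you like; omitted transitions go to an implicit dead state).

start=s0 accept=s1 s0-a->s1 s0-b->s0 s1-a->s2 s1-b->s3 s2-a->s1 s2-b->s3 s3-a->s3 s3-b->s3

Run two small machines in parallel and take their product. The first has 2 states tracking the count of `a`s modulo 2; the second has 3 states tracking partial matches of the forbidden pattern `ab`. A product state is a pair (one from each), accepting exactly when both do. Minimizing collapses redundant product states.
With 4 states:
        a   b  
>  s0   s1  s0 
 * s1   s2  s3 
   s2   s1  s3 
   s3   s3  s3 
(> = start, * = accepting)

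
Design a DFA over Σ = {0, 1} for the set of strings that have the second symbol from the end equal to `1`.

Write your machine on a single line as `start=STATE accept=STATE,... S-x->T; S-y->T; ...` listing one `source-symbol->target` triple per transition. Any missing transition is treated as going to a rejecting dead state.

start=s0; accept=s5,s6; s0-0->s1; s0-1->s2; s1-0->s3; s1-1->s4; s2-0->s5; s2-1->s6; s3-0->s3; s3-1->s4; s4-0->s5; s4-1->s6; s5-0->s3; s5-1->s4; s6-0->s5; s6-1->s6

A DFA must remember the last 2 symbols (since which symbol is second-to-last isn't known until the input ends). Use one state per possible window of the last ≤2 symbols; accept from those whose window starts with `1`.
        0   1  
>  s0   s1  s2 
   s1   s3  s4 
   s2   s5  s6 
   s3   s3  s4 
   s4   s5  s6 
 * s5   s3  s4 
 * s6   s5  s6 
(> = start, * = accepting)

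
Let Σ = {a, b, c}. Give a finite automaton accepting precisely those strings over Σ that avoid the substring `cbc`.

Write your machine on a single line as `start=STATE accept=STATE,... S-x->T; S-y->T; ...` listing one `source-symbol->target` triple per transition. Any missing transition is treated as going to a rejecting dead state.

start=S0; accept=S0,S1,S2; S0-a->S0; S0-b->S0; S0-c->S1; S1-a->S0; S1-b->S2; S1-c->S1; S2-a->S0; S2-b->S0; S2-c->S3; S3-a->S3; S3-b->S3; S3-c->S3

Track partial matches of the forbidden pattern `cbc`. State S3 is a dead state reached once `cbc` has occurred; every other state accepts. S0 means no part of `cbc` is currently matched.
4 states suffice.
        a   b   c  
>* S0   S0  S0  S1 
 * S1   S0  S2  S1 
 * S2   S0  S0  S3 
   S3   S3  S3  S3 
(> = start, * = accepting)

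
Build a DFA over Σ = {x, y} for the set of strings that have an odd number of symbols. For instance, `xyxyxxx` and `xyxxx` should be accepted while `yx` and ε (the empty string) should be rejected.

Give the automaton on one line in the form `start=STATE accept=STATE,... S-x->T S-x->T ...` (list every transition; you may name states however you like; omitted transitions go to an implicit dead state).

start=q0 accept=q1 q0-x->q1 q0-y->q1 q1-x->q0 q1-y->q0

Only the length mod 2 matters, so use a 2-cycle: from any state, every input symbol moves to the next state, wrapping q1 back to q0. Mark q1 accepting.
With 2 states:
        x   y  
>  q0   q1  q1 
 * q1   q0  q0 
(> = start, * = accepting)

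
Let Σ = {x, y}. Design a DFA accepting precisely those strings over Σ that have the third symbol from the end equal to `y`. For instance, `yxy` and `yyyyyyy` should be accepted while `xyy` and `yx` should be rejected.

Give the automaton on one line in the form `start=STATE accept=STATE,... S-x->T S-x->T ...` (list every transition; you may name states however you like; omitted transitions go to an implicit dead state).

start=q0 accept=q11,q12,q13,q14 q0-x->q1 q0-y->q2 q1-x->q3 q1-y->q4 q2-x->q5 q2-y->q6 q3-x->q7 q3-y->q8 q4-x->q9 q4-y->q10 q5-x->q11 q5-y->q12 q6-x->q13 q6-y->q14 q7-x->q7 q7-y->q8 q8-x->q9 q8-y->q10 q9-x->q11 q9-y->q12 q10-x->q13 q10-y->q14 q11-x->q7 q11-y->q8 q12-x->q9 q12-y->q10 q13-x->q11 q13-y->q12 q14-x->q13 q14-y->q14

Because acceptance depends on a position counted from the end, the machine has to buffer the most recent 3 symbols. Make each state the string of the last up-to-3 symbols read; on input `x` shift the window left and append `x`. Accept when the buffered window has length 3 and begins with `y`.
A 15-state machine:
          x    y  
>  q0     q1   q2 
   q1     q3   q4 
   q2     q5   q6 
   q3     q7   q8 
   q4     q9  q10 
   q5    q11  q12 
   q6    q13  q14 
   q7     q7   q8 
   q8     q9  q10 
   q9    q11  q12 
   q10   q13  q14 
 * q11    q7   q8 
 * q12    q9  q10 
 * q13   q11  q12 
 * q14   q13  q14 
(> = start, * = accepting)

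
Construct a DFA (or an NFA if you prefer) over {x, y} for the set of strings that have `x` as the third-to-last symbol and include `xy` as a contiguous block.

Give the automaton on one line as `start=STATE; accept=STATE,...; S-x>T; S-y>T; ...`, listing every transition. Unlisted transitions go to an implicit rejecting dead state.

Handle the two conditions separately and then intersect. One (15 states) tracks the last 3 symbols read; the other (3 states) tracks whether and how much of `xy` has been seen. Each combined state is a pair, one component from each; accept when both components accept.
19 states suffice.
          x    y  
>  q0     q1   q2 
   q1     q3   q4 
   q2     q5   q6 
   q3     q7   q8 
   q4     q9  q10 
   q5    q11  q12 
   q6    q13  q14 
   q7     q7   q8 
 * q8     q9  q10 
 * q9    q15  q12 
 * q10   q16  q17 
   q11    q7   q8 
   q12    q9  q10 
   q13   q11  q12 
   q14   q13  q14 
   q15   q18   q8 
   q16   q15  q12 
   q17   q16  q17 
 * q18   q18   q8 
(> = start, * = accepting)

start=q0; accept=q8,q9,q10,q18; q0-x>q1; q0-y>q2; q1-x>q3; q1-y>q4; q2-x>q5; q2-y>q6; q3-x>q7; q3-y>q8; q4-x>q9; q4-y>q10; q5-x>q11; q5-y>q12; q6-x>q13; q6-y>q14; q7-x>q7; q7-y>q8; q8-x>q9; q8-y>q10; q9-x>q15; q9-y>q12; q10-x>q16; q10-y>q17; q11-x>q7; q11-y>q8; q12-x>q9; q12-y>q10; q13-x>q11; q13-y>q12; q14-x>q13; q14-y>q14; q15-x>q18; q15-y>q8; q16-x>q15; q16-y>q12; q17-x>q16; q17-y>q17; q18-x>q18; q18-y>q8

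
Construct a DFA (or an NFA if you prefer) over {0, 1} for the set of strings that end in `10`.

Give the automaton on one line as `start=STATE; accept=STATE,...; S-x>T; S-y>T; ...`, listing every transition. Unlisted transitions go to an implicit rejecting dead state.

start=A; accept=C; A-0>A; A-1>B; B-0>C; B-1>B; C-0>A; C-1>B

Remember how much of `10` the current input suffix matches. State A means no match yet; B means the last symbol is `1`; C means the last 2 symbols are `10`. Only C accepts. On a mismatch, fall back to the longest proper suffix that is still a prefix of `10`.
3 states suffice.
       0  1 
>  A   A  B 
   B   C  B 
 * C   A  B 
(> = start, * = accepting)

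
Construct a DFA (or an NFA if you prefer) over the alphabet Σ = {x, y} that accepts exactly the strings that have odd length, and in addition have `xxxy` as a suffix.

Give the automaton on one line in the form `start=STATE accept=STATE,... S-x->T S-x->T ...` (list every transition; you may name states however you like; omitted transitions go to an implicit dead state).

Build one automaton per condition and run them in lockstep. One (2 states) tracks the input length modulo 2; the other (5 states) tracks how much of the suffix `xxxy` has currently been matched. Each combined state is a pair, one component from each; accept when both components accept. Equivalent product states are then merged.
        x   y  
>  s0   s1  s1 
   s1   s2  s0 
   s2   s3  s1 
   s3   s4  s0 
   s4   s3  s5 
 * s5   s2  s0 
(> = start, * = accepting)

start=s0 accept=s5 s0-x->s1 s0-y->s1 s1-x->s2 s1-y->s0 s2-x->s3 s2-y->s1 s3-x->s4 s3-y->s0 s4-x->s3 s4-y->s5 s5-x->s2 s5-y->s0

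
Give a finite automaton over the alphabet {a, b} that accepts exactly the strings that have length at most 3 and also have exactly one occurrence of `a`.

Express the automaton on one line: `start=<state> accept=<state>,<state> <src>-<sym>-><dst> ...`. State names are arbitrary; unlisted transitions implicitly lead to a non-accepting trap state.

Build one automaton per condition and run them in lockstep. The first has 5 states tracking the input length, saturating at 4; the second has 3 states tracking the count of `a`s, saturating at 2. A product state is a pair (one from each), accepting exactly when both do. Equivalent product states are then merged.
With 7 states:
        a   b  
>  S0   S1  S2 
 * S1   S3  S4 
   S2   S4  S5 
   S3   S3  S3 
 * S4   S3  S6 
   S5   S6  S3 
 * S6   S3  S3 
(> = start, * = accepting)

start=S0 accept=S1,S4,S6 S0-a->S1 S0-b->S2 S1-a->S3 S1-b->S4 S2-a->S4 S2-b->S5 S3-a->S3 S3-b->S3 S4-a->S3 S4-b->S6 S5-a->S6 S5-b->S3 S6-a->S3 S6-b->S3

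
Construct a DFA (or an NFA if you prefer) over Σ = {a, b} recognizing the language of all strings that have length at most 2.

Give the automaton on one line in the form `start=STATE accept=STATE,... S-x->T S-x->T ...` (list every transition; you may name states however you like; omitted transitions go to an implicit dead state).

start=s0 accept=s0,s1,s2 s0-a->s1 s0-b->s1 s1-a->s2 s1-b->s2 s2-a->s3 s2-b->s3 s3-a->s3 s3-b->s3

Count input length up to 3: every symbol moves from s0 toward s3, which means 'more than 2' and absorbs. Accept from {s0, s1, s2}.
A 4-state machine:
        a   b  
>* s0   s1  s1 
 * s1   s2  s2 
 * s2   s3  s3 
   s3   s3  s3 
(> = start, * = accepting)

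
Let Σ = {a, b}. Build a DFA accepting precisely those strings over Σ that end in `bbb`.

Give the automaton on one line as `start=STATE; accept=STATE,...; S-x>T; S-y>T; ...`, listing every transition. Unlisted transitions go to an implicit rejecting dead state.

start=q0; accept=q3; q0-a>q0; q0-b>q1; q1-a>q0; q1-b>q2; q2-a>q0; q2-b>q3; q3-a>q0; q3-b>q3

Remember how much of `bbb` the current input suffix matches. State q0 means no match yet; q1 means the last symbol is `b`; q2 means the last 2 symbols are `bb`; q3 means the last 3 symbols are `bbb`. Only q3 accepts. On a mismatch, fall back to the longest proper suffix that is still a prefix of `bbb`.
With 4 states:
        a   b  
>  q0   q0  q1 
   q1   q0  q2 
   q2   q0  q3 
 * q3   q0  q3 
(> = start, * = accepting)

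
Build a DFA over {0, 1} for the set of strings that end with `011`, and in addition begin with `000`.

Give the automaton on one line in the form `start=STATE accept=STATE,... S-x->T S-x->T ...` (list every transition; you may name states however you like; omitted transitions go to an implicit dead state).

start=q0 accept=q6 q0-0->q1 q0-1->q2 q1-0->q3 q1-1->q2 q2-0->q2 q2-1->q2 q3-0->q4 q3-1->q2 q4-0->q4 q4-1->q5 q5-0->q4 q5-1->q6 q6-0->q4 q6-1->q7 q7-0->q4 q7-1->q7

Handle the two conditions separately and then intersect. The first has 4 states tracking how much of the suffix `011` has currently been matched; the second has 5 states tracking whether the input so far still matches the prefix `000`. A product state is a pair (one from each), accepting exactly when both do. After merging equivalent states the machine shrinks.
        0   1  
>  q0   q1  q2 
   q1   q3  q2 
   q2   q2  q2 
   q3   q4  q2 
   q4   q4  q5 
   q5   q4  q6 
 * q6   q4  q7 
   q7   q4  q7 
(> = start, * = accepting)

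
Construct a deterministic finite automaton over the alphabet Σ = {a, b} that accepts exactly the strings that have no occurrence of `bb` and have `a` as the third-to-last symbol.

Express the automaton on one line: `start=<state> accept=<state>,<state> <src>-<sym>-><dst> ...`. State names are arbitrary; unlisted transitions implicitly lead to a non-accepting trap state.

start=S0 accept=S7,S8,S9 S0-a->S1 S0-b->S2 S1-a->S3 S1-b->S4 S2-a->S5 S2-b->S6 S3-a->S7 S3-b->S8 S4-a->S9 S4-b->S10 S5-a->S11 S5-b->S12 S6-a->S13 S6-b->S14 S7-a->S7 S7-b->S8 S8-a->S9 S8-b->S10 S9-a->S11 S9-b->S12 S10-a->S13 S10-b->S14 S11-a->S7 S11-b->S8 S12-a->S9 S12-b->S10 S13-a->S15 S13-b->S16 S14-a->S13 S14-b->S14 S15-a->S17 S15-b->S18 S16-a->S19 S16-b->S10 S17-a->S17 S17-b->S18 S18-a->S19 S18-b->S10 S19-a->S15 S19-b->S16

Build one automaton per condition and run them in lockstep. One (3 states) tracks partial matches of the forbidden pattern `bb`; the other (15 states) tracks the last 3 symbols read. Each combined state is a pair, one component from each; accept when both components accept.
With 20 states:
          a    b  
>  S0     S1   S2 
   S1     S3   S4 
   S2     S5   S6 
   S3     S7   S8 
   S4     S9  S10 
   S5    S11  S12 
   S6    S13  S14 
 * S7     S7   S8 
 * S8     S9  S10 
 * S9    S11  S12 
   S10   S13  S14 
   S11    S7   S8 
   S12    S9  S10 
   S13   S15  S16 
   S14   S13  S14 
   S15   S17  S18 
   S16   S19  S10 
   S17   S17  S18 
   S18   S19  S10 
   S19   S15  S16 
(> = start, * = accepting)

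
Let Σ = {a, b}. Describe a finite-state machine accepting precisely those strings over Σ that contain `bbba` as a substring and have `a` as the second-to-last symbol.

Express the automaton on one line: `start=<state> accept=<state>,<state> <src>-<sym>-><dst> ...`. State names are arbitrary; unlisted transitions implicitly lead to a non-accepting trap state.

Handle the two conditions separately and then intersect. One (5 states) tracks whether and how much of `bbba` has been seen; the other (7 states) tracks the last 2 symbols read. Each combined state is a pair, one component from each; accept when both components accept.
          a    b  
>  s0     s1   s2 
   s1     s3   s4 
   s2     s5   s6 
   s3     s3   s4 
   s4     s5   s6 
   s5     s3   s4 
   s6     s5   s7 
   s7     s8   s7 
   s8     s9  s10 
 * s9     s9  s10 
 * s10    s8  s11 
   s11    s8  s11 
(> = start, * = accepting)

start=s0 accept=s9,s10 s0-a->s1 s0-b->s2 s1-a->s3 s1-b->s4 s2-a->s5 s2-b->s6 s3-a->s3 s3-b->s4 s4-a->s5 s4-b->s6 s5-a->s3 s5-b->s4 s6-a->s5 s6-b->s7 s7-a->s8 s7-b->s7 s8-a->s9 s8-b->s10 s9-a->s9 s9-b->s10 s10-a->s8 s10-b->s11 s11-a->s8 s11-b->s11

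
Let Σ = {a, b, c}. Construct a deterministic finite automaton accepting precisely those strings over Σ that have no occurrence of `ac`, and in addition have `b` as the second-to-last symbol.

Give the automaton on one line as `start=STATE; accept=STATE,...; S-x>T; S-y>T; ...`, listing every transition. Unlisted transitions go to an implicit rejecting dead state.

Handle the two conditions separately and then intersect. The first has 3 states tracking partial matches of the forbidden pattern `ac`; the second has 13 states tracking the last 2 symbols read. A product state is a pair (one from each), accepting exactly when both do. After merging equivalent states the machine shrinks.
7 states suffice.
        a   b   c  
>  s0   s1  s2  s0 
   s1   s1  s2  s3 
   s2   s4  s5  s6 
   s3   s3  s3  s3 
 * s4   s1  s2  s3 
 * s5   s4  s5  s6 
 * s6   s1  s2  s0 
(> = start, * = accepting)

start=s0; accept=s4,s5,s6; s0-a>s1; s0-b>s2; s0-c>s0; s1-a>s1; s1-b>s2; s1-c>s3; s2-a>s4; s2-b>s5; s2-c>s6; s3-a>s3; s3-b>s3; s3-c>s3; s4-a>s1; s4-b>s2; s4-c>s3; s5-a>s4; s5-b>s5; s5-c>s6; s6-a>s1; s6-b>s2; s6-c>s0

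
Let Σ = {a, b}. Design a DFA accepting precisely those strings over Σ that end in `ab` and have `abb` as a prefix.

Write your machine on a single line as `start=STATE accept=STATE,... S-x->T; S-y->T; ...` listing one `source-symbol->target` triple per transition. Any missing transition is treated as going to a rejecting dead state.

Run two small machines in parallel and take their product. One (3 states) tracks how much of the suffix `ab` has currently been matched; the other (5 states) tracks whether the input so far still matches the prefix `abb`. Each combined state is a pair, one component from each; accept when both components accept. Minimizing collapses redundant product states.
7 states suffice.
        a   b  
>  s0   s1  s2 
   s1   s2  s3 
   s2   s2  s2 
   s3   s2  s4 
   s4   s5  s4 
   s5   s5  s6 
 * s6   s5  s4 
(> = start, * = accepting)

start=s0; accept=s6; s0-a->s1; s0-b->s2; s1-a->s2; s1-b->s3; s2-a->s2; s2-b->s2; s3-a->s2; s3-b->s4; s4-a->s5; s4-b->s4; s5-a->s5; s5-b->s6; s6-a->s5; s6-b->s4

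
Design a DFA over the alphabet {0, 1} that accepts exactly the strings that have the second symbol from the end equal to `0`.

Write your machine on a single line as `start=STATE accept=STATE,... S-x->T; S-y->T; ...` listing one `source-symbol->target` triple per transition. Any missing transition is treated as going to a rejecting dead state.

A DFA must remember the last 2 symbols (since which symbol is second-to-last isn't known until the input ends). Use one state per possible window of the last ≤2 symbols; accept from those whose window starts with `0`.
        0   1  
>  q0   q1  q2 
   q1   q3  q4 
   q2   q5  q6 
 * q3   q3  q4 
 * q4   q5  q6 
   q5   q3  q4 
   q6   q5  q6 
(> = start, * = accepting)

start=q0; accept=q3,q4; q0-0->q1; q0-1->q2; q1-0->q3; q1-1->q4; q2-0->q5; q2-1->q6; q3-0->q3; q3-1->q4; q4-0->q5; q4-1->q6; q5-0->q3; q5-1->q4; q6-0->q5; q6-1->q6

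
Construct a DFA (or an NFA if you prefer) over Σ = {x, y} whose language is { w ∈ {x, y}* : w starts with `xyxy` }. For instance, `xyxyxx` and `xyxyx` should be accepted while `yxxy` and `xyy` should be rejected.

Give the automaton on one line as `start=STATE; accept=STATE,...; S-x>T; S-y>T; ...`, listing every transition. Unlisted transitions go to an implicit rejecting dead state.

Walk along `xyxy` while the input agrees: from S0 take `x` to S1, and so on. Any deviation drops to the rejecting sink S5. Once S4 is reached the prefix is confirmed and every continuation is accepted.
A 6-state machine:
        x   y  
>  S0   S1  S5 
   S1   S5  S2 
   S2   S3  S5 
   S3   S5  S4 
 * S4   S4  S4 
   S5   S5  S5 
(> = start, * = accepting)

start=S0; accept=S4; S0-x>S1; S0-y>S5; S1-x>S5; S1-y>S2; S2-x>S3; S2-y>S5; S3-x>S5; S3-y>S4; S4-x>S4; S4-y>S4; S5-x>S5; S5-y>S5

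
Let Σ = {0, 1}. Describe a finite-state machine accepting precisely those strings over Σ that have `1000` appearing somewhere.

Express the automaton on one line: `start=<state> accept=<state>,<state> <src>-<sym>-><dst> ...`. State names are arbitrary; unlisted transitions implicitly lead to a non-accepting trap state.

Track how much of `1000` has been matched so far: state S0 is no progress, S4 is the absorbing accept state reached once `1000` has occurred. Intermediate states record partial matches; on a mismatch, fall back to the longest reusable overlap.
With 5 states:
        0   1  
>  S0   S0  S1 
   S1   S2  S1 
   S2   S3  S1 
   S3   S4  S1 
 * S4   S4  S4 
(> = start, * = accepting)

start=S0 accept=S4 S0-0->S0 S0-1->S1 S1-0->S2 S1-1->S1 S2-0->S3 S2-1->S1 S3-0->S4 S3-1->S1 S4-0->S4 S4-1->S4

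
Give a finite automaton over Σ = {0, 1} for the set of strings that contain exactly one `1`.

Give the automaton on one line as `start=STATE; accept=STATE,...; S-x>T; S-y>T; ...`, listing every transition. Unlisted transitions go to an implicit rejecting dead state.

Count `1`s, saturating at 2: state q0 means no `1` yet, q1 means one `1` seen, q2 means more than one. Each `1` increments (capped at q2); other symbols loop. Accept from {q1}.
A 3-state machine:
        0   1  
>  q0   q0  q1 
 * q1   q1  q2 
   q2   q2  q2 
(> = start, * = accepting)

start=q0; accept=q1; q0-0>q0; q0-1>q1; q1-0>q1; q1-1>q2; q2-0>q2; q2-1>q2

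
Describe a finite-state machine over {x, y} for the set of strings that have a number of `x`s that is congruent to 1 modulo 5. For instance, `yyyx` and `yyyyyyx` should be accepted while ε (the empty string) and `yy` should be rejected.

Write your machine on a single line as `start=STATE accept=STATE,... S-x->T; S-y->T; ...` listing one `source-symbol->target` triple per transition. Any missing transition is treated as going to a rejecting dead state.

start=q0; accept=q1; q0-x->q1; q0-y->q0; q1-x->q2; q1-y->q1; q2-x->q3; q2-y->q2; q3-x->q4; q3-y->q3; q4-x->q0; q4-y->q4

The only thing that matters is how many `x`s have appeared, reduced mod 5. Use one state per residue: q0 for 0, …, q4 for 4. Reading `x` moves to the next residue; anything else stays put. q1 is accepting.
With 5 states:
        x   y  
>  q0   q1  q0 
 * q1   q2  q1 
   q2   q3  q2 
   q3   q4  q3 
   q4   q0  q4 
(> = start, * = accepting)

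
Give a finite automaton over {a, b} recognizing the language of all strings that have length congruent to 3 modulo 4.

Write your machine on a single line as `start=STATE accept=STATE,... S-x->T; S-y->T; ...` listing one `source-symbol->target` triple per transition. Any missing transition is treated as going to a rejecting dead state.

Only the length mod 4 matters, so use a 4-cycle: from any state, every input symbol moves to the next state, wrapping q3 back to q0. Mark q3 accepting.
        a   b  
>  q0   q1  q1 
   q1   q2  q2 
   q2   q3  q3 
 * q3   q0  q0 
(> = start, * = accepting)

start=q0; accept=q3; q0-a->q1; q0-b->q1; q1-a->q2; q1-b->q2; q2-a->q3; q2-b->q3; q3-a->q0; q3-b->q0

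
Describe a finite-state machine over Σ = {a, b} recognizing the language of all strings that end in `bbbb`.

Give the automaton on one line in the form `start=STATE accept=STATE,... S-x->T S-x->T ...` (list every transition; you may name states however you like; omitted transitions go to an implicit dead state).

Remember how much of `bbbb` the current input suffix matches. State q0 means no match yet; q1 means the last symbol is `b`; q2 means the last 2 symbols are `bb`; q3 means the last 3 symbols are `bbb`; q4 means the last 4 symbols are `bbbb`. Only q4 accepts. On a mismatch, fall back to the longest proper suffix that is still a prefix of `bbbb`.
        a   b  
>  q0   q0  q1 
   q1   q0  q2 
   q2   q0  q3 
   q3   q0  q4 
 * q4   q0  q4 
(> = start, * = accepting)

start=q0 accept=q4 q0-a->q0 q0-b->q1 q1-a->q0 q1-b->q2 q2-a->q0 q2-b->q3 q3-a->q0 q3-b->q4 q4-a->q0 q4-b->q4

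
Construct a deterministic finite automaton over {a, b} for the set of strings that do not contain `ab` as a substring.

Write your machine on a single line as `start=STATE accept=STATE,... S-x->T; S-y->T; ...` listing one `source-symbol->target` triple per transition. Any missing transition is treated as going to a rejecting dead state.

start=q0; accept=q0,q1; q0-a->q1; q0-b->q0; q1-a->q1; q1-b->q2; q2-a->q2; q2-b->q2

Track partial matches of the forbidden pattern `ab`. State q2 is a dead state reached once `ab` has occurred; every other state accepts. q0 means no part of `ab` is currently matched.
With 3 states:
        a   b  
>* q0   q1  q0 
 * q1   q1  q2 
   q2   q2  q2 
(> = start, * = accepting)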